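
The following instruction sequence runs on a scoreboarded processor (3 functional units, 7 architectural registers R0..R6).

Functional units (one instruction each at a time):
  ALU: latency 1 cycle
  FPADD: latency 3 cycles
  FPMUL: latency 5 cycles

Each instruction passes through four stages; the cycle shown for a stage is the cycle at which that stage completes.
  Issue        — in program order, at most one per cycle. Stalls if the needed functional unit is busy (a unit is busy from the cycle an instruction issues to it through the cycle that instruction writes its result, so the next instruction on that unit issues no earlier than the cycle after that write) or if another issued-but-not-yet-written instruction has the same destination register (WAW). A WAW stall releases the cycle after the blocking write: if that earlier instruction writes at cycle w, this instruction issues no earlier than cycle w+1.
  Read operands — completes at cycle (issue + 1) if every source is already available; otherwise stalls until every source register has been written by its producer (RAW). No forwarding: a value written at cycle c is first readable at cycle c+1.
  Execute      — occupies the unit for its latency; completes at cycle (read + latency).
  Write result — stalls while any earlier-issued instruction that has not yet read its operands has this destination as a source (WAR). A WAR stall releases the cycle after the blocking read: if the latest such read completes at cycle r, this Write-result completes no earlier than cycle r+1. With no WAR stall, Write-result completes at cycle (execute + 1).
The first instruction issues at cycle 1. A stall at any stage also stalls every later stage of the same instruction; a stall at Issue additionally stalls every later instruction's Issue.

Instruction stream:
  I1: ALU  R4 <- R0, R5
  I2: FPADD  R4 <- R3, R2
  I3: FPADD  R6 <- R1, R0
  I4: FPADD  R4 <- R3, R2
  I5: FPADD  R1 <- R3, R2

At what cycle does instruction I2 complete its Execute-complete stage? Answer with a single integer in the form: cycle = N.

[1] I1→ALU
[2] I1 RO
[3] I1 EX
[4] I1 WR R4
[5] I2→FPADD
[6] I2 RO
[9] I2 EX
[10] I2 WR R4
[11] I3→FPADD
[12] I3 RO
[15] I3 EX
[16] I3 WR R6
[17] I4→FPADD
[18] I4 RO
[21] I4 EX
[22] I4 WR R4
[23] I5→FPADD
[24] I5 RO
[27] I5 EX
[28] I5 WR R1

cycle = 9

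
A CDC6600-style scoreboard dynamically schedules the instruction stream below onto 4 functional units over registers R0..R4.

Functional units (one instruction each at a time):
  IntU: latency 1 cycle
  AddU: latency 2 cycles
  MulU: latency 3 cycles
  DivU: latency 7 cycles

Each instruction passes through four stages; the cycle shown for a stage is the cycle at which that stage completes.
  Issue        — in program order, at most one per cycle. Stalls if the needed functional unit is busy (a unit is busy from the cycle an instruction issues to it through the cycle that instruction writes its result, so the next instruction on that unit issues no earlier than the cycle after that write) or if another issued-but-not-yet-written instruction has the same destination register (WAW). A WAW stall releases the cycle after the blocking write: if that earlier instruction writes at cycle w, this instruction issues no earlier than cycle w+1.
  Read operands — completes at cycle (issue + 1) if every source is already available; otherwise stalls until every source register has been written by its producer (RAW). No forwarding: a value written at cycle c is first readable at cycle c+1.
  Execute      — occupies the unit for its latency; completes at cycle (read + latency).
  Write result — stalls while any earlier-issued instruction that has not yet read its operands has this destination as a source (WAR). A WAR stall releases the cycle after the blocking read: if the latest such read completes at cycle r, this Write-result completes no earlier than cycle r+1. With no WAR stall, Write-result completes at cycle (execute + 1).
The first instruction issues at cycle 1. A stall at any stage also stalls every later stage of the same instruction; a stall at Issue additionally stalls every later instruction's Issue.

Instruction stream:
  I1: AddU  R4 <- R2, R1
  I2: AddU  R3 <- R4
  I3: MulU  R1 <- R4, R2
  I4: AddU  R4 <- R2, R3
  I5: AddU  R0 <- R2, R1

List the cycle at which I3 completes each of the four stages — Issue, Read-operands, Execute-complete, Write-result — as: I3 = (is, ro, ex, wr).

I3 = (7, 8, 11, 12)

I1 -> (1, 2, 4, 5)
I2 -> (6, 7, 9, 10)  // struct: AddU busy until I1 writes@5
I3 -> (7, 8, 11, 12)
I4 -> (11, 12, 14, 15)  // struct: AddU busy until I2 writes@10
I5 -> (16, 17, 19, 20)  // struct: AddU busy until I4 writes@15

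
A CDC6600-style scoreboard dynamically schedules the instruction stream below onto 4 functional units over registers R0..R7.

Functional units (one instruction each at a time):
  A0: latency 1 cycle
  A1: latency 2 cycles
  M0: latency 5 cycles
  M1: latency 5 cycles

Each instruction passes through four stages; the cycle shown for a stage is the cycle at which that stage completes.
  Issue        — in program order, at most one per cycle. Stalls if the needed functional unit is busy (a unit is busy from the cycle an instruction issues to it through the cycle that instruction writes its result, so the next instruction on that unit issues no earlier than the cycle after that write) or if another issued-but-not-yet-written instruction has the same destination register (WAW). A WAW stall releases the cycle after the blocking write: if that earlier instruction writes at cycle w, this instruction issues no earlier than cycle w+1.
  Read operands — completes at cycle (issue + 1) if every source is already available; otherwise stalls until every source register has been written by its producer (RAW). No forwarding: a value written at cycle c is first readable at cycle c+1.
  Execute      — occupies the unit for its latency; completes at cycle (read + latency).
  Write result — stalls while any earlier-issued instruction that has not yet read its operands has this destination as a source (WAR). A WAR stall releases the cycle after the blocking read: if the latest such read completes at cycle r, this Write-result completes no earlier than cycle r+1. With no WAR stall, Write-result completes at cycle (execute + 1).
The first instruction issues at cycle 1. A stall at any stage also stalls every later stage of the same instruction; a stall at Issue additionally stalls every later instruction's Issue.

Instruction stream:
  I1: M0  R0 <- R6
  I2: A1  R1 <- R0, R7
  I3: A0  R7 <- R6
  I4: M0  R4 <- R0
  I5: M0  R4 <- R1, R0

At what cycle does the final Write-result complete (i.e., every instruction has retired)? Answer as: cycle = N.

cycle = 24

cycle 1: I1 issues→M0
cycle 2: I1 reads; I2 issues→A1
cycle 3: I3 issues→A0
cycle 4: I3 reads
cycle 5: I3 exec-done
cycle 7: I1 exec-done
cycle 8: I1 writes R0
cycle 9: I2 reads; I4 issues→M0
cycle 10: I3 writes R7; I4 reads
cycle 11: I2 exec-done
cycle 12: I2 writes R1
cycle 15: I4 exec-done
cycle 16: I4 writes R4
cycle 17: I5 issues→M0
cycle 18: I5 reads
cycle 23: I5 exec-done
cycle 24: I5 writes R4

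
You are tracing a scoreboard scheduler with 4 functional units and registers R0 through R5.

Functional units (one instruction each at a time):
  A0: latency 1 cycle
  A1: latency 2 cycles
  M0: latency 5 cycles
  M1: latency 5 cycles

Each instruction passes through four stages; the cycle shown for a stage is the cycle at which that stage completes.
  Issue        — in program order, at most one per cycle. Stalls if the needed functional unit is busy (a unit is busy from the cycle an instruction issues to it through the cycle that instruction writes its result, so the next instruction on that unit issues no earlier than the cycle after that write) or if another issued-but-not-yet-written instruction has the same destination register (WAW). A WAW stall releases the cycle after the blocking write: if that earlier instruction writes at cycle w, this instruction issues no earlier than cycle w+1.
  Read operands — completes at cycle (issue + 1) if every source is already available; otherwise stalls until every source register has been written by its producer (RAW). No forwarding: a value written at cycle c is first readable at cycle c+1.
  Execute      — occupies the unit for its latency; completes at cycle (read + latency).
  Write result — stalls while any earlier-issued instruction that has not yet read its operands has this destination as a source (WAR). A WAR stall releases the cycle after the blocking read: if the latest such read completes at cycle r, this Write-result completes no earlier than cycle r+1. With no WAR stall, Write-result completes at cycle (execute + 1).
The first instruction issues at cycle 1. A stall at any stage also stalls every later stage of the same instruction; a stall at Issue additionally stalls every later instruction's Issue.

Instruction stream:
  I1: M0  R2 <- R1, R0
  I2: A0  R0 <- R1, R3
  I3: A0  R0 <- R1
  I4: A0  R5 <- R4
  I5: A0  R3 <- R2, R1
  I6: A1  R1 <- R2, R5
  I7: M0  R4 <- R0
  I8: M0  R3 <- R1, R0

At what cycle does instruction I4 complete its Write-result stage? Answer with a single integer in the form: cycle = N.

cycle = 13

cycle 1: I1 dispatched to M0
cycle 2: I1 operands ready; I2 dispatched to A0
cycle 3: I2 operands ready
cycle 4: I2 complete
cycle 5: R0←I2
cycle 6: I3 dispatched to A0
cycle 7: I1 complete; I3 operands ready
cycle 8: R2←I1; I3 complete
cycle 9: R0←I3
cycle 10: I4 dispatched to A0
cycle 11: I4 operands ready
cycle 12: I4 complete
cycle 13: R5←I4
cycle 14: I5 dispatched to A0
cycle 15: I5 operands ready; I6 dispatched to A1
cycle 16: I5 complete; I6 operands ready; I7 dispatched to M0
cycle 17: R3←I5; I7 operands ready
cycle 18: I6 complete
cycle 19: R1←I6
cycle 22: I7 complete
cycle 23: R4←I7
cycle 24: I8 dispatched to M0
cycle 25: I8 operands ready
cycle 30: I8 complete
cycle 31: R3←I8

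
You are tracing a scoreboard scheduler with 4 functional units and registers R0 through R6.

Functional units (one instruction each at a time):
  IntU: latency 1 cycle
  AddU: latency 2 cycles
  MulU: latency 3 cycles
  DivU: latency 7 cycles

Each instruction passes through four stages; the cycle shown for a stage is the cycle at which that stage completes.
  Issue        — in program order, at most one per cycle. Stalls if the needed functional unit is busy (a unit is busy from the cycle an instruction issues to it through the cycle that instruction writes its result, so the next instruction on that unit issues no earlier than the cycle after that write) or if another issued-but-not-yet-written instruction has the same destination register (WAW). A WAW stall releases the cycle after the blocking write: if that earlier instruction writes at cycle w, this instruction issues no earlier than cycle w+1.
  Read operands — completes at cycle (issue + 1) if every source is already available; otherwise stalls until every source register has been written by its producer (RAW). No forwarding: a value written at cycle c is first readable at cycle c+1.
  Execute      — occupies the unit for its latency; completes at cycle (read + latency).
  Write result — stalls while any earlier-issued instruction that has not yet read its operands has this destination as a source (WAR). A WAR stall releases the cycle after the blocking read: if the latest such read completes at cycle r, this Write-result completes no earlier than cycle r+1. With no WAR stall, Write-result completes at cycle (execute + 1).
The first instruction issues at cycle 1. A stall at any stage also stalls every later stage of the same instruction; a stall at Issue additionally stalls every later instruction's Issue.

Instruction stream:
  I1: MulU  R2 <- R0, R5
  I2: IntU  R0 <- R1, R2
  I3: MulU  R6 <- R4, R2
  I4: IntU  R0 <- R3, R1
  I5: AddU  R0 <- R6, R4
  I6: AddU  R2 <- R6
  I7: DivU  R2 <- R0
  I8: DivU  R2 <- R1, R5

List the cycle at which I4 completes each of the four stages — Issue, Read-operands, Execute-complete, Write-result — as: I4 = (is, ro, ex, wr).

I4 = (10, 11, 12, 13)

I1 -> (1, 2, 5, 6)
I2 -> (2, 7, 8, 9)  // RAW R2: wait I1 write@6
I3 -> (7, 8, 11, 12)  // struct: MulU busy until I1 writes@6
I4 -> (10, 11, 12, 13)  // struct: IntU busy until I2 writes@9
I5 -> (14, 15, 17, 18)  // WAW R0: wait I4 write@13
I6 -> (19, 20, 22, 23)  // struct: AddU busy until I5 writes@18
I7 -> (24, 25, 32, 33)  // WAW R2: wait I6 write@23
I8 -> (34, 35, 42, 43)  // struct: DivU busy until I7 writes@33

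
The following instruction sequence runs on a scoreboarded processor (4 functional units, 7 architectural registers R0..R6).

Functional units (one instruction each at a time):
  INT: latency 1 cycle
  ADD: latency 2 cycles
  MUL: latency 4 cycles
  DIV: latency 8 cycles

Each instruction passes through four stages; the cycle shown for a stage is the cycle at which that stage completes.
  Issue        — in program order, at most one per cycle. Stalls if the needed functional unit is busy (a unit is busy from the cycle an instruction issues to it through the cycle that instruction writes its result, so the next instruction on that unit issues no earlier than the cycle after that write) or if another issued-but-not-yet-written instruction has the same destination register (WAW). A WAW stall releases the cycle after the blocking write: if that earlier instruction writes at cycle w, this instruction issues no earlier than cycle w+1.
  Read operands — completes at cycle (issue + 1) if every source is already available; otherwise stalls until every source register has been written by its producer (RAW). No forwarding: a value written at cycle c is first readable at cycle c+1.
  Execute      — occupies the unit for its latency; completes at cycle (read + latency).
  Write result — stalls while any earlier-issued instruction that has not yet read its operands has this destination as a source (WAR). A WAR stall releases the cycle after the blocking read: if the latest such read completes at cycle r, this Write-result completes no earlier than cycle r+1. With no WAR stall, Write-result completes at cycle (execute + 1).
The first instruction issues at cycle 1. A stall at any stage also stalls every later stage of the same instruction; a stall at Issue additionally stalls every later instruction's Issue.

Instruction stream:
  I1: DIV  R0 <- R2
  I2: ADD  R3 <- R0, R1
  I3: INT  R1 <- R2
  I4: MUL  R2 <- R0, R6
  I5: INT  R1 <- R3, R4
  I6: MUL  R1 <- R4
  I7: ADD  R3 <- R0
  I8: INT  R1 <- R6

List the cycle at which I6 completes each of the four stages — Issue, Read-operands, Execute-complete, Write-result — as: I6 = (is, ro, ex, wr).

I6 = (19, 20, 24, 25)

[I1] 1/2/10/11
[I2] 2/12/14/15  (RAW R0: wait I1 write@11)
[I3] 3/4/5/13  (WAR R1: wait I2 read@12)
[I4] 4/12/16/17  (RAW R0: wait I1 write@11)
[I5] 14/16/17/18  (struct: INT busy until I3 writes@13; RAW R3: wait I2 write@15)
[I6] 19/20/24/25  (WAW R1: wait I5 write@18)
[I7] 20/21/23/24
[I8] 26/27/28/29  (WAW R1: wait I6 write@25)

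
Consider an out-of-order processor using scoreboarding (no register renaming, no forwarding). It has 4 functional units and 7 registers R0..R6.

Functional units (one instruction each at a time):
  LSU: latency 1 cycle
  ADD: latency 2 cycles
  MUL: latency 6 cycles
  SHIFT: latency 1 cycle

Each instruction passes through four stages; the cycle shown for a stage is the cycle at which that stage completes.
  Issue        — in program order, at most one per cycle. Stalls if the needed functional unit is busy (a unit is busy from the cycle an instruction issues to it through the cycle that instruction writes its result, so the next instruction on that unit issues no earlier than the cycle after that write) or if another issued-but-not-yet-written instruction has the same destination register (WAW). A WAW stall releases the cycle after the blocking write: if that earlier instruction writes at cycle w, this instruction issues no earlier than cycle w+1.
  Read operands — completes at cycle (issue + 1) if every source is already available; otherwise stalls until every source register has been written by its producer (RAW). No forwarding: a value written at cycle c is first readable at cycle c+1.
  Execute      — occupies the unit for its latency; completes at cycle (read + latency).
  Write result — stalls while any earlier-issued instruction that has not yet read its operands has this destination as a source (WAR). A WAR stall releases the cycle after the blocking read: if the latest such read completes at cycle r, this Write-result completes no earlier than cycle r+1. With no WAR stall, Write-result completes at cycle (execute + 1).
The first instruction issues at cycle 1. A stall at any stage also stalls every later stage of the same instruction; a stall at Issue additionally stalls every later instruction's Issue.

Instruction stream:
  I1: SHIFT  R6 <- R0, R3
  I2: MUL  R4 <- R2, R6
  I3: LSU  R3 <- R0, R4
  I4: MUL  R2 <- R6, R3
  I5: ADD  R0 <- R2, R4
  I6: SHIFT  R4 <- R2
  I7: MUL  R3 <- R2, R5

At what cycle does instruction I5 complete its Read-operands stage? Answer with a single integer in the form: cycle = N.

I1 -> (1, 2, 3, 4)
I2 -> (2, 5, 11, 12)  // RAW R6: wait I1 write@4
I3 -> (3, 13, 14, 15)  // RAW R4: wait I2 write@12
I4 -> (13, 16, 22, 23)  // struct: MUL busy until I2 writes@12, RAW R3: wait I3 write@15
I5 -> (14, 24, 26, 27)  // RAW R2: wait I4 write@23
I6 -> (15, 24, 25, 26)  // RAW R2: wait I4 write@23
I7 -> (24, 25, 31, 32)  // struct: MUL busy until I4 writes@23

cycle = 24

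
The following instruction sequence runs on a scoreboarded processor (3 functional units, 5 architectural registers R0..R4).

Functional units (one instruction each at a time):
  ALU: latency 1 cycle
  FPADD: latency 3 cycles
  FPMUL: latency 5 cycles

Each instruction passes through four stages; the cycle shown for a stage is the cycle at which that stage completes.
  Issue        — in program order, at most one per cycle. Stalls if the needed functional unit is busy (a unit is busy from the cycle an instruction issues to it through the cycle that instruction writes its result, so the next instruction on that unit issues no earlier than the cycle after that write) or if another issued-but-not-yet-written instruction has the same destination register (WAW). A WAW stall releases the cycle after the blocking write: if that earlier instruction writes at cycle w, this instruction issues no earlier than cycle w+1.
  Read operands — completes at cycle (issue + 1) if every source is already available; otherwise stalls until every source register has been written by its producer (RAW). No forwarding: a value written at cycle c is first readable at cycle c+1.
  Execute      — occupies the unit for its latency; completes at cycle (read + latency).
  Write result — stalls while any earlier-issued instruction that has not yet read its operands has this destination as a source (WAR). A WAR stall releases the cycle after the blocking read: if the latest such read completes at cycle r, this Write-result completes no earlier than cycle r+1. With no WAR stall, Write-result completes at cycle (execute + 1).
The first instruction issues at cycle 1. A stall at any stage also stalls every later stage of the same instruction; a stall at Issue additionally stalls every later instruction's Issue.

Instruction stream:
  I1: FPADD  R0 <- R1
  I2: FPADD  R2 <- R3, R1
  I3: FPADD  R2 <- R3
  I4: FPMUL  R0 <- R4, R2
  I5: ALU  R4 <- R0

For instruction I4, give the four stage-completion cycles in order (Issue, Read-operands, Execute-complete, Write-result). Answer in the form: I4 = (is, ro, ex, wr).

I4 = (14, 19, 24, 25)

  I1 | 1 | 2 | 5 | 6
  I2 | 7 | 8 | 11 | 12   struct: FPADD busy until I1 writes@6
  I3 | 13 | 14 | 17 | 18   struct: FPADD busy until I2 writes@12
  I4 | 14 | 19 | 24 | 25   RAW R2: wait I3 write@18
  I5 | 15 | 26 | 27 | 28   RAW R0: wait I4 write@25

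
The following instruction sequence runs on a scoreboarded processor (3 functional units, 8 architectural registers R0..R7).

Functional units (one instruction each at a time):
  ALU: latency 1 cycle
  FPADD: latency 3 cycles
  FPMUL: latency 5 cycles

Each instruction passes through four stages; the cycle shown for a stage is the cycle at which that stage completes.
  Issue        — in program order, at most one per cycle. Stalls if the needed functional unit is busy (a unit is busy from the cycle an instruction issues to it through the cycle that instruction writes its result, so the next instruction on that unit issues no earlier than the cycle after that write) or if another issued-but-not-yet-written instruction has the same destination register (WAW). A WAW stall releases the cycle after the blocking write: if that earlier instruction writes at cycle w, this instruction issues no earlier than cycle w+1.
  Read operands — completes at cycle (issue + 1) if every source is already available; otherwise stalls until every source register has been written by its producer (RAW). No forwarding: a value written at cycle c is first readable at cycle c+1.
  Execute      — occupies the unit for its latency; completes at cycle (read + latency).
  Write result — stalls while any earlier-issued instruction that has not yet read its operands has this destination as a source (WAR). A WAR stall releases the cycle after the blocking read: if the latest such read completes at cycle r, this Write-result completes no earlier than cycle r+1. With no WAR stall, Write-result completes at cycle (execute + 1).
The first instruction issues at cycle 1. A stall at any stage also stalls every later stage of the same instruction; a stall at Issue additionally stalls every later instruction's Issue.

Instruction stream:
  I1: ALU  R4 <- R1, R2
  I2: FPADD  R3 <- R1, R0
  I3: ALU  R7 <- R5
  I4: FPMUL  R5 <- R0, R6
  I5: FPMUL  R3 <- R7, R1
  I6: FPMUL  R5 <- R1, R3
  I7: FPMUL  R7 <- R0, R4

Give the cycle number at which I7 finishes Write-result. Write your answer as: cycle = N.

cycle = 37

  I1 | 1 | 2 | 3 | 4
  I2 | 2 | 3 | 6 | 7
  I3 | 5 | 6 | 7 | 8   struct: ALU busy until I1 writes@4
  I4 | 6 | 7 | 12 | 13
  I5 | 14 | 15 | 20 | 21   struct: FPMUL busy until I4 writes@13
  I6 | 22 | 23 | 28 | 29   struct: FPMUL busy until I5 writes@21
  I7 | 30 | 31 | 36 | 37   struct: FPMUL busy until I6 writes@29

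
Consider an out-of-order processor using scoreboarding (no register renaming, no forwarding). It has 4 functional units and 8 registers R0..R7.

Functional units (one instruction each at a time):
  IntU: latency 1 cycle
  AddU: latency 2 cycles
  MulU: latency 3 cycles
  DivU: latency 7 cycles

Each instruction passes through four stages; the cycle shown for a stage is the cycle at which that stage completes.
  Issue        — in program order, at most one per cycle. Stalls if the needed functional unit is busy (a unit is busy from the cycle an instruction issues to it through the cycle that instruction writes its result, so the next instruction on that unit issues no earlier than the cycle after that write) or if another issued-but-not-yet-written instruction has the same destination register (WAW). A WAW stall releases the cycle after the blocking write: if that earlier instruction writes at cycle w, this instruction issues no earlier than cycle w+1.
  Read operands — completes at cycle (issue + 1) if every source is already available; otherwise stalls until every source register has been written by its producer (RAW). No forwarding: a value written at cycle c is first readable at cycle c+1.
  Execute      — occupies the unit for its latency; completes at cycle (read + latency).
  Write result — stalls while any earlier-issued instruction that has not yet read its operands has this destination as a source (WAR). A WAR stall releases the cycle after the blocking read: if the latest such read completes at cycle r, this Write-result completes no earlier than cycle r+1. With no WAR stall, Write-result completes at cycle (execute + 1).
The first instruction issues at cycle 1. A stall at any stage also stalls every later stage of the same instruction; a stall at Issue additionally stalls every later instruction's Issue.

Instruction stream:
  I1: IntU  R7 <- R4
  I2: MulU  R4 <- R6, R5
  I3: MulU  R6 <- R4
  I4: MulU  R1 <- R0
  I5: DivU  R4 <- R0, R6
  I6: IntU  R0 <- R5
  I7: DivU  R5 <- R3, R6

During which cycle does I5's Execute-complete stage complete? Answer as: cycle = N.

cycle = 23

[1] issue I1 (IntU)
[2] I1 read-ops | issue I2 (MulU)
[3] I1 finished on IntU | I2 read-ops
[4] I1→R7
[6] I2 finished on MulU
[7] I2→R4
[8] issue I3 (MulU)
[9] I3 read-ops
[12] I3 finished on MulU
[13] I3→R6
[14] issue I4 (MulU)
[15] I4 read-ops | issue I5 (DivU)
[16] I5 read-ops | issue I6 (IntU)
[17] I6 read-ops
[18] I4 finished on MulU | I6 finished on IntU
[19] I4→R1 | I6→R0
[23] I5 finished on DivU
[24] I5→R4
[25] issue I7 (DivU)
[26] I7 read-ops
[33] I7 finished on DivU
[34] I7→R5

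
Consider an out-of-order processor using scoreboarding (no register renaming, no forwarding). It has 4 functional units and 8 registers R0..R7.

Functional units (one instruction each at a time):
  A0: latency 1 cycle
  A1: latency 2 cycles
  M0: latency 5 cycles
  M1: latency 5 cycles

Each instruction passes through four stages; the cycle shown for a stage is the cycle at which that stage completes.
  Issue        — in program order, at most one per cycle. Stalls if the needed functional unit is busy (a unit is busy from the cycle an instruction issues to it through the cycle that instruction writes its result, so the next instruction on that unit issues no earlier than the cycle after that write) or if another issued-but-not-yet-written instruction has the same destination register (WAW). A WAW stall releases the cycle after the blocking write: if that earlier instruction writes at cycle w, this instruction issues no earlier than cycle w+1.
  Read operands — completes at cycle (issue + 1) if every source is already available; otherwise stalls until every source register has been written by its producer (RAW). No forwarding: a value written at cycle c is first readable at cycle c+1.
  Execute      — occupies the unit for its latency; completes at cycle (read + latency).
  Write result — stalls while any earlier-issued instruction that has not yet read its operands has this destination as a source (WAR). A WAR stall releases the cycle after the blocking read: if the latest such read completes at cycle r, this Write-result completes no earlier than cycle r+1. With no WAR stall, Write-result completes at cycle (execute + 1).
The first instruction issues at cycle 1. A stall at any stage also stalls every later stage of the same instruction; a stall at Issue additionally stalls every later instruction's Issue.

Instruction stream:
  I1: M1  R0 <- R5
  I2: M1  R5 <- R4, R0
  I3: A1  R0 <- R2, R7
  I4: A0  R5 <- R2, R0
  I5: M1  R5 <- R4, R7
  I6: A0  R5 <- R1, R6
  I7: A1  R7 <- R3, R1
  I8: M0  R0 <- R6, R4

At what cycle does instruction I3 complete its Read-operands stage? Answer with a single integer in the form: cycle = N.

c1: I1→M1
c2: I1 RO
c7: I1 EX
c8: I1 WR R0
c9: I2→M1
c10: I2 RO · I3→A1
c11: I3 RO
c13: I3 EX
c14: I3 WR R0
c15: I2 EX
c16: I2 WR R5
c17: I4→A0
c18: I4 RO
c19: I4 EX
c20: I4 WR R5
c21: I5→M1
c22: I5 RO
c27: I5 EX
c28: I5 WR R5
c29: I6→A0
c30: I6 RO · I7→A1
c31: I6 EX · I7 RO · I8→M0
c32: I6 WR R5 · I8 RO
c33: I7 EX
c34: I7 WR R7
c37: I8 EX
c38: I8 WR R0

cycle = 11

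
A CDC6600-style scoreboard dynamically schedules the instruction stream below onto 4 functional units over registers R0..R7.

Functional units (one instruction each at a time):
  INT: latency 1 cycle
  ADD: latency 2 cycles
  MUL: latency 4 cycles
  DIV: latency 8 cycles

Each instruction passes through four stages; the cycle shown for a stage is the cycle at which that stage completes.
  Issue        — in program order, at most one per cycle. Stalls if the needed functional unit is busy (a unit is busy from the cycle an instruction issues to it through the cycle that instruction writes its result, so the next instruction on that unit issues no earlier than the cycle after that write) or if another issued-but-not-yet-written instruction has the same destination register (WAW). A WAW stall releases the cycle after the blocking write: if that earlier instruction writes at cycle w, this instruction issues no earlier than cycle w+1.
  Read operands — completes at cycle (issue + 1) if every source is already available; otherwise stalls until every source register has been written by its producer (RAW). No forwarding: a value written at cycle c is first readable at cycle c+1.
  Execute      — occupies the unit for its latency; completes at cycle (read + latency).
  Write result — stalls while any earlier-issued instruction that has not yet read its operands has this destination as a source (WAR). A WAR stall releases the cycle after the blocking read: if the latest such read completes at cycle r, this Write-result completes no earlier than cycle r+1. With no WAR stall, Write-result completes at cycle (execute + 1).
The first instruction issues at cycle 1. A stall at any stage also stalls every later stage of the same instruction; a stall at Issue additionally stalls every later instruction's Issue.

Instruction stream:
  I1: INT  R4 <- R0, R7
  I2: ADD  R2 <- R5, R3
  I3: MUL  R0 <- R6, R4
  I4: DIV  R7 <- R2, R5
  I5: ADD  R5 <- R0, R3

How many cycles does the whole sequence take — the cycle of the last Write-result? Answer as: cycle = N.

[I1] 1/2/3/4
[I2] 2/3/5/6
[I3] 3/5/9/10  (RAW R4: wait I1 write@4)
[I4] 4/7/15/16  (RAW R2: wait I2 write@6)
[I5] 7/11/13/14  (struct: ADD busy until I2 writes@6; RAW R0: wait I3 write@10)

cycle = 16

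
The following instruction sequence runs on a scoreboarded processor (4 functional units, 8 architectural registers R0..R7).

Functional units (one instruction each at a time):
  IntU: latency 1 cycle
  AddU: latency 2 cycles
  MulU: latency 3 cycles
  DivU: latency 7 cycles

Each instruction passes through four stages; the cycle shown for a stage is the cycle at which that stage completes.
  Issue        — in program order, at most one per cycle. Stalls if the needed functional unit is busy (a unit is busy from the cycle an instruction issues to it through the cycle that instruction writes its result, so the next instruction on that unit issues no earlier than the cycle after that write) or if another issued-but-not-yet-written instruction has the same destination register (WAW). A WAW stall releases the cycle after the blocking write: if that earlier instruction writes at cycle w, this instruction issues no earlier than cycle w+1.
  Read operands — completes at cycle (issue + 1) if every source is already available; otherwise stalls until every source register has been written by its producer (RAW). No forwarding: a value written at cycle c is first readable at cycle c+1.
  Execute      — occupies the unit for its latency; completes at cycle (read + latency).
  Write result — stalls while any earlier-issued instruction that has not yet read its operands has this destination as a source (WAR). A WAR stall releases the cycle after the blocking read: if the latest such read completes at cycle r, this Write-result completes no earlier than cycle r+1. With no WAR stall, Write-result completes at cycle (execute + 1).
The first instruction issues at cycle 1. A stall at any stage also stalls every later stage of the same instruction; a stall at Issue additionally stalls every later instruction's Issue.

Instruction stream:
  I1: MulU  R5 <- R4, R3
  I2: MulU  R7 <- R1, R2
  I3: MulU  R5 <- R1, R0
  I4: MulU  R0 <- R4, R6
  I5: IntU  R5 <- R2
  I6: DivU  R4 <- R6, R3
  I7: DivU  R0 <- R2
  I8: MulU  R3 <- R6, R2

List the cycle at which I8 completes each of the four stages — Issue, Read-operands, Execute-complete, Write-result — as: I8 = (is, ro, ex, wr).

I8 = (32, 33, 36, 37)

I1 -> (1, 2, 5, 6)
I2 -> (7, 8, 11, 12)  // struct: MulU busy until I1 writes@6
I3 -> (13, 14, 17, 18)  // struct: MulU busy until I2 writes@12
I4 -> (19, 20, 23, 24)  // struct: MulU busy until I3 writes@18
I5 -> (20, 21, 22, 23)
I6 -> (21, 22, 29, 30)
I7 -> (31, 32, 39, 40)  // struct: DivU busy until I6 writes@30
I8 -> (32, 33, 36, 37)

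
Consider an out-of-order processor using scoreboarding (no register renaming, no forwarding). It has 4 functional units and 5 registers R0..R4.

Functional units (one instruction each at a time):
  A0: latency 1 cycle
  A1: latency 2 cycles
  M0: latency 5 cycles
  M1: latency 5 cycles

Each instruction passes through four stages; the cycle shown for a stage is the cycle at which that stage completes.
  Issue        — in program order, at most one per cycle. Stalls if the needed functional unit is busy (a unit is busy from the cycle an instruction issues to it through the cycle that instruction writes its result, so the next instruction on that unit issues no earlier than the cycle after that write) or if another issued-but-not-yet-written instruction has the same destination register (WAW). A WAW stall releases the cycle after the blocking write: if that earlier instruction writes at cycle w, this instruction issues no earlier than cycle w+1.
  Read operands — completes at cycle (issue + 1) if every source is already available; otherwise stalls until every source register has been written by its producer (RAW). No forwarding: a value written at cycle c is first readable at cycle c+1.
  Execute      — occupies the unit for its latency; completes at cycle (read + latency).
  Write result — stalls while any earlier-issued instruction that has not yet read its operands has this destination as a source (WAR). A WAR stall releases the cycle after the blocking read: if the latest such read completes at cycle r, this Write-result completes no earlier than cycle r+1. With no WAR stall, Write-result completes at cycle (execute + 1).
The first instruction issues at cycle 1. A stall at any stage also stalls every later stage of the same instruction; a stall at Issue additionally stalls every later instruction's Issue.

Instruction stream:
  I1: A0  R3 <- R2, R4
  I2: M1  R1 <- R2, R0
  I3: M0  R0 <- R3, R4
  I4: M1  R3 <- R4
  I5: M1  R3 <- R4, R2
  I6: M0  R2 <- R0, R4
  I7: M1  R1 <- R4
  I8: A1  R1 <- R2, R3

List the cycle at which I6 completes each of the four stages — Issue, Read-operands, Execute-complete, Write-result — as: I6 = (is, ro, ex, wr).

I6 = (19, 20, 25, 26)

I1: IS=1 RO=2 EX=3 WR=4
I2: IS=2 RO=3 EX=8 WR=9
I3: IS=3 RO=5 EX=10 WR=11  [RAW R3: wait I1 write@4]
I4: IS=10 RO=11 EX=16 WR=17  [struct: M1 busy until I2 writes@9]
I5: IS=18 RO=19 EX=24 WR=25  [struct: M1 busy until I4 writes@17]
I6: IS=19 RO=20 EX=25 WR=26
I7: IS=26 RO=27 EX=32 WR=33  [struct: M1 busy until I5 writes@25]
I8: IS=34 RO=35 EX=37 WR=38  [WAW R1: wait I7 write@33]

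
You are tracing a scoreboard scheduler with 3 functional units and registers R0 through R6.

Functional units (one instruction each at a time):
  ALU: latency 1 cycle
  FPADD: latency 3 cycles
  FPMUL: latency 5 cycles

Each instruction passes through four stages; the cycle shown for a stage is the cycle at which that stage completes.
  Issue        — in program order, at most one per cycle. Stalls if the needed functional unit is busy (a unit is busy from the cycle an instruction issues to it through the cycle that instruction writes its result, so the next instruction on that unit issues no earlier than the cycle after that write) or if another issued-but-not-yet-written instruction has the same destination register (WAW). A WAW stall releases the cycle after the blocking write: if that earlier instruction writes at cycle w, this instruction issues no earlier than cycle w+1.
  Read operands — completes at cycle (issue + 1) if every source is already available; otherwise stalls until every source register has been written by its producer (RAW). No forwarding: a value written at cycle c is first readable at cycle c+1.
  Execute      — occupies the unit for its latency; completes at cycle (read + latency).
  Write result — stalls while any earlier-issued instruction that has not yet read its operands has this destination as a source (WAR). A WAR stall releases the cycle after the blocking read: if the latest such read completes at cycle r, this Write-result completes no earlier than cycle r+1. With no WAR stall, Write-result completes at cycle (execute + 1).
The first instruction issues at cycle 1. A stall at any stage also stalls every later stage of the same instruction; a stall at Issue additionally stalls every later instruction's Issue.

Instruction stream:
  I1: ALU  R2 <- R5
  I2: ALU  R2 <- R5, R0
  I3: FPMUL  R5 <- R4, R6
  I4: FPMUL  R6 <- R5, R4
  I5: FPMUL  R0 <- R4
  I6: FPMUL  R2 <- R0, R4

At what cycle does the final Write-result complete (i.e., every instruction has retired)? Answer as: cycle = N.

cycle = 37

I1: IS=1 RO=2 EX=3 WR=4
I2: IS=5 RO=6 EX=7 WR=8  [struct: ALU busy until I1 writes@4]
I3: IS=6 RO=7 EX=12 WR=13
I4: IS=14 RO=15 EX=20 WR=21  [struct: FPMUL busy until I3 writes@13]
I5: IS=22 RO=23 EX=28 WR=29  [struct: FPMUL busy until I4 writes@21]
I6: IS=30 RO=31 EX=36 WR=37  [struct: FPMUL busy until I5 writes@29]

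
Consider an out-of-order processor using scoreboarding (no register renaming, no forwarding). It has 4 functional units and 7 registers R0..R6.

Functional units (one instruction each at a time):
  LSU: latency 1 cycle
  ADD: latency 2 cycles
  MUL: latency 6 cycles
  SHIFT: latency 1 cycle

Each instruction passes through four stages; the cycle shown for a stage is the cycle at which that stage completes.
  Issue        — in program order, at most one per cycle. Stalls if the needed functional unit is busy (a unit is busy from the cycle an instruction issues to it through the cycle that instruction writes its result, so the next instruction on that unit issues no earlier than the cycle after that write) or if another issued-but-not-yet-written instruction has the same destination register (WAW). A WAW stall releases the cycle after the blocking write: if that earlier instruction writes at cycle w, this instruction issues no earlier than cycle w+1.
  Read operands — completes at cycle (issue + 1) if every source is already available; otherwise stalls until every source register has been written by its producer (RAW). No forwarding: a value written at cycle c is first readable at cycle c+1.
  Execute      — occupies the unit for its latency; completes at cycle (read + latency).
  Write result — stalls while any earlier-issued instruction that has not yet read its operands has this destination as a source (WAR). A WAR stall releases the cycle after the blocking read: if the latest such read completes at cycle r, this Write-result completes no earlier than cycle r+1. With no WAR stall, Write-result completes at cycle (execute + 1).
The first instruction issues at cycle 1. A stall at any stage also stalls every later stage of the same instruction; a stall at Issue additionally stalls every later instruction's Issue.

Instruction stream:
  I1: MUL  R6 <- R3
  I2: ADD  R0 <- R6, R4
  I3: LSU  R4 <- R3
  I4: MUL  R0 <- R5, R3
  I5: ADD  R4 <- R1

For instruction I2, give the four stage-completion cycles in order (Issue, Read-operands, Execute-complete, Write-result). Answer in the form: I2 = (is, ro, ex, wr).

c1: I1→MUL
c2: I1 RO, I2→ADD
c3: I3→LSU
c4: I3 RO
c5: I3 EX
c8: I1 EX
c9: I1 WR R6
c10: I2 RO
c11: I3 WR R4
c12: I2 EX
c13: I2 WR R0
c14: I4→MUL
c15: I4 RO, I5→ADD
c16: I5 RO
c18: I5 EX
c19: I5 WR R4
c21: I4 EX
c22: I4 WR R0

I2 = (2, 10, 12, 13)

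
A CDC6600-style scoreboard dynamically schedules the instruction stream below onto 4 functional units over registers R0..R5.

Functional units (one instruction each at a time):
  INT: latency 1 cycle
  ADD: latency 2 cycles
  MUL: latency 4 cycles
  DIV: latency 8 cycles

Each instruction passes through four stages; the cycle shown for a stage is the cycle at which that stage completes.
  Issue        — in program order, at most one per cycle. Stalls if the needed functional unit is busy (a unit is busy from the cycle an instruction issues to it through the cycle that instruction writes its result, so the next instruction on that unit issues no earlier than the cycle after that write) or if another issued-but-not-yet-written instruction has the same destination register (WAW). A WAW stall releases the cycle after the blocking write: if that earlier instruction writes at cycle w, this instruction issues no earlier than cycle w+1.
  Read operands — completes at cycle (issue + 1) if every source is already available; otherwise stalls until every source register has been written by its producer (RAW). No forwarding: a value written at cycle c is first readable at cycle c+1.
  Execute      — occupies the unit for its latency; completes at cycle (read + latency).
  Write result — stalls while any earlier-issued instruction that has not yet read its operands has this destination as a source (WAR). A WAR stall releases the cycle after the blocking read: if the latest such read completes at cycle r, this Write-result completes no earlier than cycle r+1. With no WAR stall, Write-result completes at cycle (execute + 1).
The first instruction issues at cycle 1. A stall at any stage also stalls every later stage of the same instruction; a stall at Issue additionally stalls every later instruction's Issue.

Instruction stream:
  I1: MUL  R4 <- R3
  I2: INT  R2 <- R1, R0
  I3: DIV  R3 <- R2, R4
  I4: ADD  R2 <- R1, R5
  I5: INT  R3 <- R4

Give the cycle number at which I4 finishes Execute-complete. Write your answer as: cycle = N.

cycle = 9

cycle 1: issue I1 (MUL)
cycle 2: I1 read-ops · issue I2 (INT)
cycle 3: I2 read-ops · issue I3 (DIV)
cycle 4: I2 finished on INT
cycle 5: I2→R2
cycle 6: I1 finished on MUL · issue I4 (ADD)
cycle 7: I1→R4 · I4 read-ops
cycle 8: I3 read-ops
cycle 9: I4 finished on ADD
cycle 10: I4→R2
cycle 16: I3 finished on DIV
cycle 17: I3→R3
cycle 18: issue I5 (INT)
cycle 19: I5 read-ops
cycle 20: I5 finished on INT
cycle 21: I5→R3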